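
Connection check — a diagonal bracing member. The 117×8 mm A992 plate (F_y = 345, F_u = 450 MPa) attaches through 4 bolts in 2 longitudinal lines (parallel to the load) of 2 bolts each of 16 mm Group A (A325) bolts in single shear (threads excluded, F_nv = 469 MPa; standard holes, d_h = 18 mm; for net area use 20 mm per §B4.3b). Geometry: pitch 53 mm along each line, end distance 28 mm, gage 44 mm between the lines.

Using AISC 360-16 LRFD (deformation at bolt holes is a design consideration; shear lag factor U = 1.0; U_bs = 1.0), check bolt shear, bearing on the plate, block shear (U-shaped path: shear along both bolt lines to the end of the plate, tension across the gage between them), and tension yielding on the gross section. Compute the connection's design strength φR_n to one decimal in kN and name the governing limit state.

Bolt shear: A_b = π(16)²/4 = 201.06 mm². φR_n = 0.75 × 469 × 201.06 × 4 × 1 = 282.9 kN.
Bearing (8 mm plate, F_u = 450 MPa): end bolts L_c = 28 − 18/2 = 19, R_n = min(1.2×19×8×450, 2.4×16×8×450) = 82.08 kN/bolt; interior L_c = 53 − 18 = 35, R_n = 138.24 kN/bolt. φR_n = 0.75 × (2×82.08 + 2×138.24) = 330.5 kN.
Block shear: shear path 2×[28+1×53] = 2×81 mm, A_gv = 1296, A_nv = 2×(81 − 1.5×20)×8 = 816 mm²; tension across gage: (44 − 1×20)×8 = 192 mm². R_n = min(0.6×450×816, 0.6×345×1296) + 1.0×450×192 = min(220.32, 268.27) + 86.4 = 306.72 kN. φR_n = 0.75 × 306.72 = 230.0 kN.
Tension yield (gross): A_g = 117×8 = 936 mm². φR_n = 0.90 × 345 × 936 = 290.6 kN.
Governing: min(282.9, 330.5, 230.0, 290.6) = 230.0 kN → block shear.

230.0 kN (block shear governs)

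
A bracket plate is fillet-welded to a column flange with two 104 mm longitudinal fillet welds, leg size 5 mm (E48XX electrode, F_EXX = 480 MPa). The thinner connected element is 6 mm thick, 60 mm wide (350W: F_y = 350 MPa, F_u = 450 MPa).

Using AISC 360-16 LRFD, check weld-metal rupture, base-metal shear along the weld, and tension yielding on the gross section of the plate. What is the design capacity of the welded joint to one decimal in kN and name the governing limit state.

Weld metal: throat = 0.707×5 = 3.535 mm, L = 2×104 = 208 mm. φR_n = 0.75 × 0.6 × 480 × 3.535 × 208 = 158.8 kN.
Base metal shear (6 mm plate): yield φR_n = 1.0×0.6×350×6×208 = 262.1 kN; rupture φR_n = 0.75×0.6×450×6×208 = 252.7 kN; take 252.7 kN (rupture).
Tension yield (gross): A_g = 60×6 = 360 mm². φR_n = 0.90 × 350 × 360 = 113.4 kN.
Governing: min(158.8, 252.7, 113.4) = 113.4 kN → gross-section yield.

113.4 kN (gross-section yield governs)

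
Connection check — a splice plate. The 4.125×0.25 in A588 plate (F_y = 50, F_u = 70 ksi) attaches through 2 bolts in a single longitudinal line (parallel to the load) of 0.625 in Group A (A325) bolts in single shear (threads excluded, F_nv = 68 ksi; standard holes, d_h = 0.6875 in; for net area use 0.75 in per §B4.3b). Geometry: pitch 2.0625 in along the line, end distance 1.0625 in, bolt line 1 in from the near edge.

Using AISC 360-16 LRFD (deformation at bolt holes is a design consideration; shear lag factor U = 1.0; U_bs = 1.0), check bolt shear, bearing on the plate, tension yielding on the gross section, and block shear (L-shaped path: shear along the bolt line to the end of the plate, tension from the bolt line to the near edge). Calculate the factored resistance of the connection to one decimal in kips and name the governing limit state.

Bolt shear: A_b = π(0.625)²/4 = 0.3068 in². φR_n = 0.75 × 68 × 0.3068 × 2 × 1 = 31.3 kips.
Bearing (0.25 in plate, F_u = 70 ksi): end bolts L_c = 1.0625 − 0.6875/2 = 0.71875, R_n = min(1.2×0.71875×0.25×70, 2.4×0.625×0.25×70) = 15.094 kips/bolt; interior L_c = 2.0625 − 0.6875 = 1.375, R_n = 26.25 kips/bolt. φR_n = 0.75 × (1×15.094 + 1×26.25) = 31.0 kips.
Tension yield (gross): A_g = 4.125×0.25 = 1.0313 in². φR_n = 0.90 × 50 × 1.0313 = 46.4 kips.
Block shear: shear path 1×[1.0625+1×2.0625] = 1×3.125 in, A_gv = 0.78125, A_nv = 1×(3.125 − 1.5×0.75)×0.25 = 0.5 in²; tension to near edge: (1 − 0.5×0.75)×0.25 = 0.15625 in². R_n = min(0.6×70×0.5, 0.6×50×0.78125) + 1.0×70×0.15625 = min(21, 23.438) + 10.938 = 31.938 kips. φR_n = 0.75 × 31.938 = 24.0 kips.
Governing: min(31.3, 31.0, 46.4, 24.0) = 24.0 kips → block shear.

24.0 kips (block shear governs)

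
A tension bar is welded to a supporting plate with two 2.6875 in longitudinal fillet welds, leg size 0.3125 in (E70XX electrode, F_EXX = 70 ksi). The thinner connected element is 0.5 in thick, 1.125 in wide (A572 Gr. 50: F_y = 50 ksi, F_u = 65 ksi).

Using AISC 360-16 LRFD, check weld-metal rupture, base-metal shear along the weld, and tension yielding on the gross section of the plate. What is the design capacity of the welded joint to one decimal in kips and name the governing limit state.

25.3 kips (gross-section yield governs)

Weld metal: throat = 0.707×0.3125 = 0.22094 in, L = 2×2.6875 = 5.375 in. φR_n = 0.75 × 0.6 × 70 × 0.22094 × 5.375 = 37.4 kips.
Base metal shear (0.5 in plate): yield φR_n = 1.0×0.6×50×0.5×5.375 = 80.6 kips; rupture φR_n = 0.75×0.6×65×0.5×5.375 = 78.6 kips; take 78.6 kips (rupture).
Tension yield (gross): A_g = 1.125×0.5 = 0.5625 in². φR_n = 0.90 × 50 × 0.5625 = 25.3 kips.
Governing: min(37.4, 78.6, 25.3) = 25.3 kips → gross-section yield.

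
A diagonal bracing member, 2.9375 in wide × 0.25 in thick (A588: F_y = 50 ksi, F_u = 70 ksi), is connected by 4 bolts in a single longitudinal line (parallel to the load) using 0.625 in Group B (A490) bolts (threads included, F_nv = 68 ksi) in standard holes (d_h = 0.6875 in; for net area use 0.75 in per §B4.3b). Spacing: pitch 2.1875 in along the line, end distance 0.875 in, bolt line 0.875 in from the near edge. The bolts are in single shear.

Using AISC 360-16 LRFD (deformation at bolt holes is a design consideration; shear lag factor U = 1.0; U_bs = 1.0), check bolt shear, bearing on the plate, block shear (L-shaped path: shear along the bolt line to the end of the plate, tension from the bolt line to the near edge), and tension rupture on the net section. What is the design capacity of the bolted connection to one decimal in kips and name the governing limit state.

Bolt shear: A_b = π(0.625)²/4 = 0.3068 in². φR_n = 0.75 × 68 × 0.3068 × 4 × 1 = 62.6 kips.
Bearing (0.25 in plate, F_u = 70 ksi): end bolts L_c = 0.875 − 0.6875/2 = 0.53125, R_n = min(1.2×0.53125×0.25×70, 2.4×0.625×0.25×70) = 11.156 kips/bolt; interior L_c = 2.1875 − 0.6875 = 1.5, R_n = 26.25 kips/bolt. φR_n = 0.75 × (1×11.156 + 3×26.25) = 67.4 kips.
Block shear: shear path 1×[0.875+3×2.1875] = 1×7.4375 in, A_gv = 1.8594, A_nv = 1×(7.4375 − 3.5×0.75)×0.25 = 1.2031 in²; tension to near edge: (0.875 − 0.5×0.75)×0.25 = 0.125 in². R_n = min(0.6×70×1.2031, 0.6×50×1.8594) + 1.0×70×0.125 = min(50.53, 55.782) + 8.75 = 59.28 kips. φR_n = 0.75 × 59.28 = 44.5 kips.
Tension rupture (net): A_n = (2.9375 − 1×0.75)×0.25 = 0.54688 in² (U = 1.0, A_e = A_n). φR_n = 0.75 × 70 × 0.54688 = 28.7 kips.
Governing: min(62.6, 67.4, 44.5, 28.7) = 28.7 kips → net-section rupture.

28.7 kips (net-section rupture governs)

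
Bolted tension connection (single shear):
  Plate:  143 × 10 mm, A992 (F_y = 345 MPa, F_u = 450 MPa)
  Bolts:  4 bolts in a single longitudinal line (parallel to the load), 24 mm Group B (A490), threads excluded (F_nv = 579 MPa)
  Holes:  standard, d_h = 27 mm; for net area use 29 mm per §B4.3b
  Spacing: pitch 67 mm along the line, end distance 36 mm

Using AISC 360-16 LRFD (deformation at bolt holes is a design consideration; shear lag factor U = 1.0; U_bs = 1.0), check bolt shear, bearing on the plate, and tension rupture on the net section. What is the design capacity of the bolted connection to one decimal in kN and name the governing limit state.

Bolt shear: A_b = π(24)²/4 = 452.39 mm². φR_n = 0.75 × 579 × 452.39 × 4 × 1 = 785.8 kN.
Bearing (10 mm plate, F_u = 450 MPa): end bolts L_c = 36 − 27/2 = 22.5, R_n = min(1.2×22.5×10×450, 2.4×24×10×450) = 121.5 kN/bolt; interior L_c = 67 − 27 = 40, R_n = 216 kN/bolt. φR_n = 0.75 × (1×121.5 + 3×216) = 577.1 kN.
Tension rupture (net): A_n = (143 − 1×29)×10 = 1140 mm² (U = 1.0, A_e = A_n). φR_n = 0.75 × 450 × 1140 = 384.8 kN.
Governing: min(785.8, 577.1, 384.8) = 384.8 kN → net-section rupture.

384.8 kN (net-section rupture governs)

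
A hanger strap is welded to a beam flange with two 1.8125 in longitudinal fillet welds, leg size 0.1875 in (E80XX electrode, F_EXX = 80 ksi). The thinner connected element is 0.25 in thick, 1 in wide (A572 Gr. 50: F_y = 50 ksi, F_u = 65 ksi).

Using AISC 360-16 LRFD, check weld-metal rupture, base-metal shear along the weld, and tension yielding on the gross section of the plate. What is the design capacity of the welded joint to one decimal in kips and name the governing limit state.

Weld metal: throat = 0.707×0.1875 = 0.13256 in, L = 2×1.8125 = 3.625 in. φR_n = 0.75 × 0.6 × 80 × 0.13256 × 3.625 = 17.3 kips.
Base metal shear (0.25 in plate): yield φR_n = 1.0×0.6×50×0.25×3.625 = 27.2 kips; rupture φR_n = 0.75×0.6×65×0.25×3.625 = 26.5 kips; take 26.5 kips (rupture).
Tension yield (gross): A_g = 1×0.25 = 0.25 in². φR_n = 0.90 × 50 × 0.25 = 11.3 kips.
Governing: min(17.3, 26.5, 11.3) = 11.3 kips → gross-section yield.

11.3 kips (gross-section yield governs)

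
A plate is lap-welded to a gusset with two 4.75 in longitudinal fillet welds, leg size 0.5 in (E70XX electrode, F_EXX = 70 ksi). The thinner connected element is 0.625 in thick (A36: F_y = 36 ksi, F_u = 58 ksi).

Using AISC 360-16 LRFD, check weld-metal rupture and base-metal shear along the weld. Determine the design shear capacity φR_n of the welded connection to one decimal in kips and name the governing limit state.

Weld metal: throat = 0.707×0.5 = 0.3535 in, L = 2×4.75 = 9.5 in. φR_n = 0.75 × 0.6 × 70 × 0.3535 × 9.5 = 105.8 kips.
Base metal shear (0.625 in plate): yield φR_n = 1.0×0.6×36×0.625×9.5 = 128.3 kips; rupture φR_n = 0.75×0.6×58×0.625×9.5 = 155.0 kips; take 128.3 kips (yield).
Governing: min(105.8, 128.3) = 105.8 kips → weld metal.

105.8 kips (weld metal governs)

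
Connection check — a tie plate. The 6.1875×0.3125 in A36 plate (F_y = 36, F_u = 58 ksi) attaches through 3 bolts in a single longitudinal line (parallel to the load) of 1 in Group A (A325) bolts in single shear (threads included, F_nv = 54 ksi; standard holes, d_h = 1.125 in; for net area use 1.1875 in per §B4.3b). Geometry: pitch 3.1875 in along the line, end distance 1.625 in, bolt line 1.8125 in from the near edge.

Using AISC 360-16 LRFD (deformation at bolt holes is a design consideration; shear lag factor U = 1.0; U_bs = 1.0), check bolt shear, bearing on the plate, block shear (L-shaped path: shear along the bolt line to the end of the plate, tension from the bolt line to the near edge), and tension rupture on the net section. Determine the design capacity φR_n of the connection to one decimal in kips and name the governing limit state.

Bolt shear: A_b = π(1)²/4 = 0.7854 in². φR_n = 0.75 × 54 × 0.7854 × 3 × 1 = 95.4 kips.
Bearing (0.3125 in plate, F_u = 58 ksi): end bolts L_c = 1.625 − 1.125/2 = 1.0625, R_n = min(1.2×1.0625×0.3125×58, 2.4×1×0.3125×58) = 23.109 kips/bolt; interior L_c = 3.1875 − 1.125 = 2.0625, R_n = 43.5 kips/bolt. φR_n = 0.75 × (1×23.109 + 2×43.5) = 82.6 kips.
Block shear: shear path 1×[1.625+2×3.1875] = 1×8 in, A_gv = 2.5, A_nv = 1×(8 − 2.5×1.1875)×0.3125 = 1.5723 in²; tension to near edge: (1.8125 − 0.5×1.1875)×0.3125 = 0.38086 in². R_n = min(0.6×58×1.5723, 0.6×36×2.5) + 1.0×58×0.38086 = min(54.716, 54) + 22.09 = 76.09 kips. φR_n = 0.75 × 76.09 = 57.1 kips.
Tension rupture (net): A_n = (6.1875 − 1×1.1875)×0.3125 = 1.5625 in² (U = 1.0, A_e = A_n). φR_n = 0.75 × 58 × 1.5625 = 68.0 kips.
Governing: min(95.4, 82.6, 57.1, 68.0) = 57.1 kips → block shear.

57.1 kips (block shear governs)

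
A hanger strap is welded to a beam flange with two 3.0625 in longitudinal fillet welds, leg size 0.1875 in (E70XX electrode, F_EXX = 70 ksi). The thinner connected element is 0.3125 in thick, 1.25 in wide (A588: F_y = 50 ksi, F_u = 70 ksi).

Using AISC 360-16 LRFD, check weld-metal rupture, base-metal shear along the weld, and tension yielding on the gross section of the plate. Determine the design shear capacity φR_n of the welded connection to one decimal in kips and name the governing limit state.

17.6 kips (gross-section yield governs)

Weld metal: throat = 0.707×0.1875 = 0.13256 in, L = 2×3.0625 = 6.125 in. φR_n = 0.75 × 0.6 × 70 × 0.13256 × 6.125 = 25.6 kips.
Base metal shear (0.3125 in plate): yield φR_n = 1.0×0.6×50×0.3125×6.125 = 57.4 kips; rupture φR_n = 0.75×0.6×70×0.3125×6.125 = 60.3 kips; take 57.4 kips (yield).
Tension yield (gross): A_g = 1.25×0.3125 = 0.39063 in². φR_n = 0.90 × 50 × 0.39063 = 17.6 kips.
Governing: min(25.6, 57.4, 17.6) = 17.6 kips → gross-section yield.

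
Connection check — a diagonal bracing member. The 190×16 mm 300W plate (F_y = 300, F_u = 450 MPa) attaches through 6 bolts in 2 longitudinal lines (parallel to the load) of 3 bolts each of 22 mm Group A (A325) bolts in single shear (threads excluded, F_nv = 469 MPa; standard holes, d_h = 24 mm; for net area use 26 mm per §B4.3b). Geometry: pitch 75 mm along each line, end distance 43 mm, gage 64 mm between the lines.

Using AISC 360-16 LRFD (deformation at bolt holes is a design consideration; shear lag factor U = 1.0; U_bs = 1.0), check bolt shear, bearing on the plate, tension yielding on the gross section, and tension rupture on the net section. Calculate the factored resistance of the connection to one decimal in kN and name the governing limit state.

745.2 kN (net-section rupture governs)

Bolt shear: A_b = π(22)²/4 = 380.13 mm². φR_n = 0.75 × 469 × 380.13 × 6 × 1 = 802.3 kN.
Bearing (16 mm plate, F_u = 450 MPa): end bolts L_c = 43 − 24/2 = 31, R_n = min(1.2×31×16×450, 2.4×22×16×450) = 267.84 kN/bolt; interior L_c = 75 − 24 = 51, R_n = 380.16 kN/bolt. φR_n = 0.75 × (2×267.84 + 4×380.16) = 1542.2 kN.
Tension yield (gross): A_g = 190×16 = 3040 mm². φR_n = 0.90 × 300 × 3040 = 820.8 kN.
Tension rupture (net): A_n = (190 − 2×26)×16 = 2208 mm² (U = 1.0, A_e = A_n). φR_n = 0.75 × 450 × 2208 = 745.2 kN.
Governing: min(802.3, 1542.2, 820.8, 745.2) = 745.2 kN → net-section rupture.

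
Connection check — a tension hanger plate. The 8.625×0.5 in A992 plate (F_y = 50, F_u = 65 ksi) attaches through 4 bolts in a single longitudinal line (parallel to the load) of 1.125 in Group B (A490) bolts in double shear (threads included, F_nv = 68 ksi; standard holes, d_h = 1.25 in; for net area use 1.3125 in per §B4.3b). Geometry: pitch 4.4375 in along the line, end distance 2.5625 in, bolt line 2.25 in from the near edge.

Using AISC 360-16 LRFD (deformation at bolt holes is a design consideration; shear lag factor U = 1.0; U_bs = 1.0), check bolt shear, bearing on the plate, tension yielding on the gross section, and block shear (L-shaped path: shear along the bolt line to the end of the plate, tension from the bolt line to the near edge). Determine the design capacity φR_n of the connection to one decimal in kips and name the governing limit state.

Bolt shear: A_b = π(1.125)²/4 = 0.99402 in². φR_n = 0.75 × 68 × 0.99402 × 4 × 2 = 405.6 kips.
Bearing (0.5 in plate, F_u = 65 ksi): end bolts L_c = 2.5625 − 1.25/2 = 1.9375, R_n = min(1.2×1.9375×0.5×65, 2.4×1.125×0.5×65) = 75.563 kips/bolt; interior L_c = 4.4375 − 1.25 = 3.1875, R_n = 87.75 kips/bolt. φR_n = 0.75 × (1×75.563 + 3×87.75) = 254.1 kips.
Tension yield (gross): A_g = 8.625×0.5 = 4.3125 in². φR_n = 0.90 × 50 × 4.3125 = 194.1 kips.
Block shear: shear path 1×[2.5625+3×4.4375] = 1×15.875 in, A_gv = 7.9375, A_nv = 1×(15.875 − 3.5×1.3125)×0.5 = 5.6406 in²; tension to near edge: (2.25 − 0.5×1.3125)×0.5 = 0.79688 in². R_n = min(0.6×65×5.6406, 0.6×50×7.9375) + 1.0×65×0.79688 = min(219.98, 238.13) + 51.797 = 271.78 kips. φR_n = 0.75 × 271.78 = 203.8 kips.
Governing: min(405.6, 254.1, 194.1, 203.8) = 194.1 kips → gross-section yield.

194.1 kips (gross-section yield governs)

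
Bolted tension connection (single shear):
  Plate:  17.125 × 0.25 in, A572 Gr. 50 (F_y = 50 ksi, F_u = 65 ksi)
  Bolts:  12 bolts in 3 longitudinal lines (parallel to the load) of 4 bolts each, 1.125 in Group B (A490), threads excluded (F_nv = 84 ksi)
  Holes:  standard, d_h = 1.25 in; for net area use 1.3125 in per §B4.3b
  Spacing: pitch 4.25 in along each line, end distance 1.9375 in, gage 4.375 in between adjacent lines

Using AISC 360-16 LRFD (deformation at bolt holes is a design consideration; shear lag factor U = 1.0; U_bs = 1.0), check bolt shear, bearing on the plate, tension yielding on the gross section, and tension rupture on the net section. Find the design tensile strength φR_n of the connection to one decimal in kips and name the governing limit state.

160.7 kips (net-section rupture governs)

Bolt shear: A_b = π(1.125)²/4 = 0.99402 in². φR_n = 0.75 × 84 × 0.99402 × 12 × 1 = 751.5 kips.
Bearing (0.25 in plate, F_u = 65 ksi): end bolts L_c = 1.9375 − 1.25/2 = 1.3125, R_n = min(1.2×1.3125×0.25×65, 2.4×1.125×0.25×65) = 25.594 kips/bolt; interior L_c = 4.25 − 1.25 = 3, R_n = 43.875 kips/bolt. φR_n = 0.75 × (3×25.594 + 9×43.875) = 353.7 kips.
Tension yield (gross): A_g = 17.125×0.25 = 4.2813 in². φR_n = 0.90 × 50 × 4.2813 = 192.7 kips.
Tension rupture (net): A_n = (17.125 − 3×1.3125)×0.25 = 3.2969 in² (U = 1.0, A_e = A_n). φR_n = 0.75 × 65 × 3.2969 = 160.7 kips.
Governing: min(751.5, 353.7, 192.7, 160.7) = 160.7 kips → net-section rupture.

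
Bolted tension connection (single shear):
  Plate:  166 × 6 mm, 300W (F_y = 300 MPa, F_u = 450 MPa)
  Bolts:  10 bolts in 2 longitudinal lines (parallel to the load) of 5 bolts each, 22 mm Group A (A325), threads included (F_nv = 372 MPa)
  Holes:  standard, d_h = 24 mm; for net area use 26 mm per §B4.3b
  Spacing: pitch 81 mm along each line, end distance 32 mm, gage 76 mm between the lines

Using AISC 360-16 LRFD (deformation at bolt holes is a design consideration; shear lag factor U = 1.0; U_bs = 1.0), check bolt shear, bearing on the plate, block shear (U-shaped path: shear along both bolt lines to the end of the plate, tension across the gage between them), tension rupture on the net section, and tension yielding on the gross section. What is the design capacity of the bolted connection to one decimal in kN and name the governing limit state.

Bolt shear: A_b = π(22)²/4 = 380.13 mm². φR_n = 0.75 × 372 × 380.13 × 10 × 1 = 1060.6 kN.
Bearing (6 mm plate, F_u = 450 MPa): end bolts L_c = 32 − 24/2 = 20, R_n = min(1.2×20×6×450, 2.4×22×6×450) = 64.8 kN/bolt; interior L_c = 81 − 24 = 57, R_n = 142.56 kN/bolt. φR_n = 0.75 × (2×64.8 + 8×142.56) = 952.6 kN.
Block shear: shear path 2×[32+4×81] = 2×356 mm, A_gv = 4272, A_nv = 2×(356 − 4.5×26)×6 = 2868 mm²; tension across gage: (76 − 1×26)×6 = 300 mm². R_n = min(0.6×450×2868, 0.6×300×4272) + 1.0×450×300 = min(774.36, 768.96) + 135 = 903.96 kN. φR_n = 0.75 × 903.96 = 678.0 kN.
Tension rupture (net): A_n = (166 − 2×26)×6 = 684 mm² (U = 1.0, A_e = A_n). φR_n = 0.75 × 450 × 684 = 230.9 kN.
Tension yield (gross): A_g = 166×6 = 996 mm². φR_n = 0.90 × 300 × 996 = 268.9 kN.
Governing: min(1060.6, 952.6, 678.0, 230.9, 268.9) = 230.9 kN → net-section rupture.

230.9 kN (net-section rupture governs)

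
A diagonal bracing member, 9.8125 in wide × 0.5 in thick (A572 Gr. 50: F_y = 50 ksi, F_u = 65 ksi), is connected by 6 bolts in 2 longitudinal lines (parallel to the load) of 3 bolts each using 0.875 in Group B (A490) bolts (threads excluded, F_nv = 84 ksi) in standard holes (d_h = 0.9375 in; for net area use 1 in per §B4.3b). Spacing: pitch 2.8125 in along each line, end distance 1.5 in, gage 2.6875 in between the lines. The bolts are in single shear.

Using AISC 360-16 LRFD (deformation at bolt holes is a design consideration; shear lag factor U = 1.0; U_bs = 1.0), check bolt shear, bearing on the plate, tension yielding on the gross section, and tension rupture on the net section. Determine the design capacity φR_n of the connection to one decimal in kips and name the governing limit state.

Bolt shear: A_b = π(0.875)²/4 = 0.60132 in². φR_n = 0.75 × 84 × 0.60132 × 6 × 1 = 227.3 kips.
Bearing (0.5 in plate, F_u = 65 ksi): end bolts L_c = 1.5 − 0.9375/2 = 1.03125, R_n = min(1.2×1.03125×0.5×65, 2.4×0.875×0.5×65) = 40.219 kips/bolt; interior L_c = 2.8125 − 0.9375 = 1.875, R_n = 68.25 kips/bolt. φR_n = 0.75 × (2×40.219 + 4×68.25) = 265.1 kips.
Tension yield (gross): A_g = 9.8125×0.5 = 4.9063 in². φR_n = 0.90 × 50 × 4.9063 = 220.8 kips.
Tension rupture (net): A_n = (9.8125 − 2×1)×0.5 = 3.9063 in² (U = 1.0, A_e = A_n). φR_n = 0.75 × 65 × 3.9063 = 190.4 kips.
Governing: min(227.3, 265.1, 220.8, 190.4) = 190.4 kips → net-section rupture.

190.4 kips (net-section rupture governs)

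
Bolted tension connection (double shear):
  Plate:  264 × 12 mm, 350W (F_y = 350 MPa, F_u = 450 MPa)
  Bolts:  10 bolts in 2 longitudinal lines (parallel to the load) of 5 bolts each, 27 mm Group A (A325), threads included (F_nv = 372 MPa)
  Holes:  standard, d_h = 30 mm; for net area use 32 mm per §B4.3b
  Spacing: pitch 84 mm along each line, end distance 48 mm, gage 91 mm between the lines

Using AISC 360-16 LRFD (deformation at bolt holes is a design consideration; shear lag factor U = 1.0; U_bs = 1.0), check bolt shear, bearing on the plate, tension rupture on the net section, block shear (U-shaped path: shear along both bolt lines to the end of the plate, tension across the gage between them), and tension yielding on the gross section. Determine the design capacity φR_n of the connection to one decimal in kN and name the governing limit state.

Bolt shear: A_b = π(27)²/4 = 572.56 mm². φR_n = 0.75 × 372 × 572.56 × 10 × 2 = 3194.9 kN.
Bearing (12 mm plate, F_u = 450 MPa): end bolts L_c = 48 − 30/2 = 33, R_n = min(1.2×33×12×450, 2.4×27×12×450) = 213.84 kN/bolt; interior L_c = 84 − 30 = 54, R_n = 349.92 kN/bolt. φR_n = 0.75 × (2×213.84 + 8×349.92) = 2420.3 kN.
Tension rupture (net): A_n = (264 − 2×32)×12 = 2400 mm² (U = 1.0, A_e = A_n). φR_n = 0.75 × 450 × 2400 = 810.0 kN.
Block shear: shear path 2×[48+4×84] = 2×384 mm, A_gv = 9216, A_nv = 2×(384 − 4.5×32)×12 = 5760 mm²; tension across gage: (91 − 1×32)×12 = 708 mm². R_n = min(0.6×450×5760, 0.6×350×9216) + 1.0×450×708 = min(1555.2, 1935.4) + 318.6 = 1873.8 kN. φR_n = 0.75 × 1873.8 = 1405.4 kN.
Tension yield (gross): A_g = 264×12 = 3168 mm². φR_n = 0.90 × 350 × 3168 = 997.9 kN.
Governing: min(3194.9, 2420.3, 810.0, 1405.4, 997.9) = 810.0 kN → net-section rupture.

810.0 kN (net-section rupture governs)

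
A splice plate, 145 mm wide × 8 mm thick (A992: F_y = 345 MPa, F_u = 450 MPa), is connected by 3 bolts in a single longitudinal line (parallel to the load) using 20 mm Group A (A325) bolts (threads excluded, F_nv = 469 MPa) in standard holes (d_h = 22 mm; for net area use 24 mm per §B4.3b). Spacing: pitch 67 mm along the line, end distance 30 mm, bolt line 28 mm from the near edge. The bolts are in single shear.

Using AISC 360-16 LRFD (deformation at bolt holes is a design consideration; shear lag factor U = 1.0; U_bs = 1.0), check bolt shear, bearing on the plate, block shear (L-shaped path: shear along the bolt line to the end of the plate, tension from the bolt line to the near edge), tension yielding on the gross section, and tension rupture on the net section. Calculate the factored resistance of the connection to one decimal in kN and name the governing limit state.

Bolt shear: A_b = π(20)²/4 = 314.16 mm². φR_n = 0.75 × 469 × 314.16 × 3 × 1 = 331.5 kN.
Bearing (8 mm plate, F_u = 450 MPa): end bolts L_c = 30 − 22/2 = 19, R_n = min(1.2×19×8×450, 2.4×20×8×450) = 82.08 kN/bolt; interior L_c = 67 − 22 = 45, R_n = 172.8 kN/bolt. φR_n = 0.75 × (1×82.08 + 2×172.8) = 320.8 kN.
Block shear: shear path 1×[30+2×67] = 1×164 mm, A_gv = 1312, A_nv = 1×(164 − 2.5×24)×8 = 832 mm²; tension to near edge: (28 − 0.5×24)×8 = 128 mm². R_n = min(0.6×450×832, 0.6×345×1312) + 1.0×450×128 = min(224.64, 271.58) + 57.6 = 282.24 kN. φR_n = 0.75 × 282.24 = 211.7 kN.
Tension yield (gross): A_g = 145×8 = 1160 mm². φR_n = 0.90 × 345 × 1160 = 360.2 kN.
Tension rupture (net): A_n = (145 − 1×24)×8 = 968 mm² (U = 1.0, A_e = A_n). φR_n = 0.75 × 450 × 968 = 326.7 kN.
Governing: min(331.5, 320.8, 211.7, 360.2, 326.7) = 211.7 kN → block shear.

211.7 kN (block shear governs)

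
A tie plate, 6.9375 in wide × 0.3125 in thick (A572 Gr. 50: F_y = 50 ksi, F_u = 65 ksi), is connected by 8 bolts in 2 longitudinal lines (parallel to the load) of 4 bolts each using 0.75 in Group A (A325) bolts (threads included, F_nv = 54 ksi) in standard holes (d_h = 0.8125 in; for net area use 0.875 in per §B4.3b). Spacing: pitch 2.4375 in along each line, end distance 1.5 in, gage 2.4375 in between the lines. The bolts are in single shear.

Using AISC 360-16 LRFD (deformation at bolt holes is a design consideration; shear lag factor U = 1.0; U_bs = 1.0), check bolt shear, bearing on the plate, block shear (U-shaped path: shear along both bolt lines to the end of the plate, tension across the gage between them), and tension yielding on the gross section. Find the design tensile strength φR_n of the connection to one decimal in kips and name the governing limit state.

97.6 kips (gross-section yield governs)

Bolt shear: A_b = π(0.75)²/4 = 0.44179 in². φR_n = 0.75 × 54 × 0.44179 × 8 × 1 = 143.1 kips.
Bearing (0.3125 in plate, F_u = 65 ksi): end bolts L_c = 1.5 − 0.8125/2 = 1.09375, R_n = min(1.2×1.09375×0.3125×65, 2.4×0.75×0.3125×65) = 26.66 kips/bolt; interior L_c = 2.4375 − 0.8125 = 1.625, R_n = 36.563 kips/bolt. φR_n = 0.75 × (2×26.66 + 6×36.563) = 204.5 kips.
Block shear: shear path 2×[1.5+3×2.4375] = 2×8.8125 in, A_gv = 5.5078, A_nv = 2×(8.8125 − 3.5×0.875)×0.3125 = 3.5938 in²; tension across gage: (2.4375 − 1×0.875)×0.3125 = 0.48828 in². R_n = min(0.6×65×3.5938, 0.6×50×5.5078) + 1.0×65×0.48828 = min(140.16, 165.23) + 31.738 = 171.9 kips. φR_n = 0.75 × 171.9 = 128.9 kips.
Tension yield (gross): A_g = 6.9375×0.3125 = 2.168 in². φR_n = 0.90 × 50 × 2.168 = 97.6 kips.
Governing: min(143.1, 204.5, 128.9, 97.6) = 97.6 kips → gross-section yield.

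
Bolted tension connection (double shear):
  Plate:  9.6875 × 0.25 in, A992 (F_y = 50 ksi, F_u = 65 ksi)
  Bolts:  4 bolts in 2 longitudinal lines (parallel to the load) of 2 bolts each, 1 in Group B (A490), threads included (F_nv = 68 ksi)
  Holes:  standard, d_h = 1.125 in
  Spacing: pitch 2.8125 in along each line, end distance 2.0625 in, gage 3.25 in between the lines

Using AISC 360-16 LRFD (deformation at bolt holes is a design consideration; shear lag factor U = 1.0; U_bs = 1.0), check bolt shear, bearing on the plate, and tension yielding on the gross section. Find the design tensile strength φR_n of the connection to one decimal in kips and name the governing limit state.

93.2 kips (bearing governs)

Bolt shear: A_b = π(1)²/4 = 0.7854 in². φR_n = 0.75 × 68 × 0.7854 × 4 × 2 = 320.4 kips.
Bearing (0.25 in plate, F_u = 65 ksi): end bolts L_c = 2.0625 − 1.125/2 = 1.5, R_n = min(1.2×1.5×0.25×65, 2.4×1×0.25×65) = 29.25 kips/bolt; interior L_c = 2.8125 − 1.125 = 1.6875, R_n = 32.906 kips/bolt. φR_n = 0.75 × (2×29.25 + 2×32.906) = 93.2 kips.
Tension yield (gross): A_g = 9.6875×0.25 = 2.4219 in². φR_n = 0.90 × 50 × 2.4219 = 109.0 kips.
Governing: min(320.4, 93.2, 109.0) = 93.2 kips → bearing.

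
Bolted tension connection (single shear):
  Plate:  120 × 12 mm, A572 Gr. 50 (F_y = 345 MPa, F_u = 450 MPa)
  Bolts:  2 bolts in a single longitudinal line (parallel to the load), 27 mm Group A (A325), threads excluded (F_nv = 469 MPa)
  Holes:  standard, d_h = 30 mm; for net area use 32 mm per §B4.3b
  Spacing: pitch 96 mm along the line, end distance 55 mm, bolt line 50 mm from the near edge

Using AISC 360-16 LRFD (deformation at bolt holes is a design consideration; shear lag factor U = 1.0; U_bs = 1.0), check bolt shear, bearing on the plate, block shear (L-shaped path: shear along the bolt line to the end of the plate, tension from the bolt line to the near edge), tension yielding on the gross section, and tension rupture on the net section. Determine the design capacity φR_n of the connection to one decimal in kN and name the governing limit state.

356.4 kN (net-section rupture governs)

Bolt shear: A_b = π(27)²/4 = 572.56 mm². φR_n = 0.75 × 469 × 572.56 × 2 × 1 = 402.8 kN.
Bearing (12 mm plate, F_u = 450 MPa): end bolts L_c = 55 − 30/2 = 40, R_n = min(1.2×40×12×450, 2.4×27×12×450) = 259.2 kN/bolt; interior L_c = 96 − 30 = 66, R_n = 349.92 kN/bolt. φR_n = 0.75 × (1×259.2 + 1×349.92) = 456.8 kN.
Block shear: shear path 1×[55+1×96] = 1×151 mm, A_gv = 1812, A_nv = 1×(151 − 1.5×32)×12 = 1236 mm²; tension to near edge: (50 − 0.5×32)×12 = 408 mm². R_n = min(0.6×450×1236, 0.6×345×1812) + 1.0×450×408 = min(333.72, 375.08) + 183.6 = 517.32 kN. φR_n = 0.75 × 517.32 = 388.0 kN.
Tension yield (gross): A_g = 120×12 = 1440 mm². φR_n = 0.90 × 345 × 1440 = 447.1 kN.
Tension rupture (net): A_n = (120 − 1×32)×12 = 1056 mm² (U = 1.0, A_e = A_n). φR_n = 0.75 × 450 × 1056 = 356.4 kN.
Governing: min(402.8, 456.8, 388.0, 447.1, 356.4) = 356.4 kN → net-section rupture.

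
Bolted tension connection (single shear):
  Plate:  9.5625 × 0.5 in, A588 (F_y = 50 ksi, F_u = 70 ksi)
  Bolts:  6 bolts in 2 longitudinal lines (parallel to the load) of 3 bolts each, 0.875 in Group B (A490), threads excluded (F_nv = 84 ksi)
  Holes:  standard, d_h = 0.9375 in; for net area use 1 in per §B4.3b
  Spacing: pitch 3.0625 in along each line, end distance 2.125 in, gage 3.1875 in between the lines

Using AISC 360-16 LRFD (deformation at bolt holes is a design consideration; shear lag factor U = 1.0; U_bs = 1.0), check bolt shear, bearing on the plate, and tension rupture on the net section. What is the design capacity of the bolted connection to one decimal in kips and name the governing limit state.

Bolt shear: A_b = π(0.875)²/4 = 0.60132 in². φR_n = 0.75 × 84 × 0.60132 × 6 × 1 = 227.3 kips.
Bearing (0.5 in plate, F_u = 70 ksi): end bolts L_c = 2.125 − 0.9375/2 = 1.65625, R_n = min(1.2×1.65625×0.5×70, 2.4×0.875×0.5×70) = 69.563 kips/bolt; interior L_c = 3.0625 − 0.9375 = 2.125, R_n = 73.5 kips/bolt. φR_n = 0.75 × (2×69.563 + 4×73.5) = 324.8 kips.
Tension rupture (net): A_n = (9.5625 − 2×1)×0.5 = 3.7813 in² (U = 1.0, A_e = A_n). φR_n = 0.75 × 70 × 3.7813 = 198.5 kips.
Governing: min(227.3, 324.8, 198.5) = 198.5 kips → net-section rupture.

198.5 kips (net-section rupture governs)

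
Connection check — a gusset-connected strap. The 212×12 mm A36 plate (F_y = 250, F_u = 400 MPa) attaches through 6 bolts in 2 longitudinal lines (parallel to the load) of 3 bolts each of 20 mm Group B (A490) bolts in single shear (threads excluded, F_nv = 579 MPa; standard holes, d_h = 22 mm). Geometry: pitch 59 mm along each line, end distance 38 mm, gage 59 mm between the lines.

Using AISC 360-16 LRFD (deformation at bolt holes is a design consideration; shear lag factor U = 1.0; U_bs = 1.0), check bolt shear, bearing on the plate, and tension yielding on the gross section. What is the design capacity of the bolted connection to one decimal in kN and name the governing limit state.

Bolt shear: A_b = π(20)²/4 = 314.16 mm². φR_n = 0.75 × 579 × 314.16 × 6 × 1 = 818.5 kN.
Bearing (12 mm plate, F_u = 400 MPa): end bolts L_c = 38 − 22/2 = 27, R_n = min(1.2×27×12×400, 2.4×20×12×400) = 155.52 kN/bolt; interior L_c = 59 − 22 = 37, R_n = 213.12 kN/bolt. φR_n = 0.75 × (2×155.52 + 4×213.12) = 872.6 kN.
Tension yield (gross): A_g = 212×12 = 2544 mm². φR_n = 0.90 × 250 × 2544 = 572.4 kN.
Governing: min(818.5, 872.6, 572.4) = 572.4 kN → gross-section yield.

572.4 kN (gross-section yield governs)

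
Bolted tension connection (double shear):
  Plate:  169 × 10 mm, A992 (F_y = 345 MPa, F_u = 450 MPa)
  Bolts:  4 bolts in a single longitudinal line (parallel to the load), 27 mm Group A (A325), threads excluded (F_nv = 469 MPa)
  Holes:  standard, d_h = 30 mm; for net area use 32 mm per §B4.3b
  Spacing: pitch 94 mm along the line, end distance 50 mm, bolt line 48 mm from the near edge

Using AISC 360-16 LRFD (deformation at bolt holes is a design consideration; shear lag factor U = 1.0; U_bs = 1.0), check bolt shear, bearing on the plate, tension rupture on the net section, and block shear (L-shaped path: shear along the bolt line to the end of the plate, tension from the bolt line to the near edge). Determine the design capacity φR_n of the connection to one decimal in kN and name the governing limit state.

Bolt shear: A_b = π(27)²/4 = 572.56 mm². φR_n = 0.75 × 469 × 572.56 × 4 × 2 = 1611.2 kN.
Bearing (10 mm plate, F_u = 450 MPa): end bolts L_c = 50 − 30/2 = 35, R_n = min(1.2×35×10×450, 2.4×27×10×450) = 189 kN/bolt; interior L_c = 94 − 30 = 64, R_n = 291.6 kN/bolt. φR_n = 0.75 × (1×189 + 3×291.6) = 797.9 kN.
Tension rupture (net): A_n = (169 − 1×32)×10 = 1370 mm² (U = 1.0, A_e = A_n). φR_n = 0.75 × 450 × 1370 = 462.4 kN.
Block shear: shear path 1×[50+3×94] = 1×332 mm, A_gv = 3320, A_nv = 1×(332 − 3.5×32)×10 = 2200 mm²; tension to near edge: (48 − 0.5×32)×10 = 320 mm². R_n = min(0.6×450×2200, 0.6×345×3320) + 1.0×450×320 = min(594, 687.24) + 144 = 738 kN. φR_n = 0.75 × 738 = 553.5 kN.
Governing: min(1611.2, 797.9, 462.4, 553.5) = 462.4 kN → net-section rupture.

462.4 kN (net-section rupture governs)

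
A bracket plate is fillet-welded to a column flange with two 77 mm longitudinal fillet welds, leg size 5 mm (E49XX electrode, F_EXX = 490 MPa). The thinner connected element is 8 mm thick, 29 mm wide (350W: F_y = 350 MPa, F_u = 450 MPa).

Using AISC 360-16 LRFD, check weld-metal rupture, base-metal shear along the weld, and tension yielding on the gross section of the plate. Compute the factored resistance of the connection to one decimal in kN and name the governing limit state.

73.1 kN (gross-section yield governs)

Weld metal: throat = 0.707×5 = 3.535 mm, L = 2×77 = 154 mm. φR_n = 0.75 × 0.6 × 490 × 3.535 × 154 = 120.0 kN.
Base metal shear (8 mm plate): yield φR_n = 1.0×0.6×350×8×154 = 258.7 kN; rupture φR_n = 0.75×0.6×450×8×154 = 249.5 kN; take 249.5 kN (rupture).
Tension yield (gross): A_g = 29×8 = 232 mm². φR_n = 0.90 × 350 × 232 = 73.1 kN.
Governing: min(120.0, 249.5, 73.1) = 73.1 kN → gross-section yield.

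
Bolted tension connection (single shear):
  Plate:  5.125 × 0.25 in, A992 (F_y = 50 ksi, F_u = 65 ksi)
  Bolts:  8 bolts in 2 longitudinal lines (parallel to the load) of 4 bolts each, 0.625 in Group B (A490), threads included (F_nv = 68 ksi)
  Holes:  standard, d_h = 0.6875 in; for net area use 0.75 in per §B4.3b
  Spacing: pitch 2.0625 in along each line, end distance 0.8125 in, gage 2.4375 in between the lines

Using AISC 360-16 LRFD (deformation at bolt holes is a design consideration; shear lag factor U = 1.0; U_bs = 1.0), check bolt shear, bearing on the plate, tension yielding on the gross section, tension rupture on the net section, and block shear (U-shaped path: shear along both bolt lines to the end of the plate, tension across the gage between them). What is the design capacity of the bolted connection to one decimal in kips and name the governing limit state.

Bolt shear: A_b = π(0.625)²/4 = 0.3068 in². φR_n = 0.75 × 68 × 0.3068 × 8 × 1 = 125.2 kips.
Bearing (0.25 in plate, F_u = 65 ksi): end bolts L_c = 0.8125 − 0.6875/2 = 0.46875, R_n = min(1.2×0.46875×0.25×65, 2.4×0.625×0.25×65) = 9.1406 kips/bolt; interior L_c = 2.0625 − 0.6875 = 1.375, R_n = 24.375 kips/bolt. φR_n = 0.75 × (2×9.1406 + 6×24.375) = 123.4 kips.
Tension yield (gross): A_g = 5.125×0.25 = 1.2813 in². φR_n = 0.90 × 50 × 1.2813 = 57.7 kips.
Tension rupture (net): A_n = (5.125 − 2×0.75)×0.25 = 0.90625 in² (U = 1.0, A_e = A_n). φR_n = 0.75 × 65 × 0.90625 = 44.2 kips.
Block shear: shear path 2×[0.8125+3×2.0625] = 2×7 in, A_gv = 3.5, A_nv = 2×(7 − 3.5×0.75)×0.25 = 2.1875 in²; tension across gage: (2.4375 − 1×0.75)×0.25 = 0.42188 in². R_n = min(0.6×65×2.1875, 0.6×50×3.5) + 1.0×65×0.42188 = min(85.313, 105) + 27.422 = 112.74 kips. φR_n = 0.75 × 112.74 = 84.6 kips.
Governing: min(125.2, 123.4, 57.7, 44.2, 84.6) = 44.2 kips → net-section rupture.

44.2 kips (net-section rupture governs)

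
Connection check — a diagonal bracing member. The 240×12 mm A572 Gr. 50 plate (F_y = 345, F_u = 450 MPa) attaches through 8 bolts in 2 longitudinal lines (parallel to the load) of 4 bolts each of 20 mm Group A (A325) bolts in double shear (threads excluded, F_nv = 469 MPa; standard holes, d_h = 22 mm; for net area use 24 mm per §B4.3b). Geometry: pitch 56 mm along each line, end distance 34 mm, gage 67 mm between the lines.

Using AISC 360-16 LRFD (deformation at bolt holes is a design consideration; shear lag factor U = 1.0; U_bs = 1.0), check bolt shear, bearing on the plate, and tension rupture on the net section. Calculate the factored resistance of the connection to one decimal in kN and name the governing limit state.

777.6 kN (net-section rupture governs)

Bolt shear: A_b = π(20)²/4 = 314.16 mm². φR_n = 0.75 × 469 × 314.16 × 8 × 2 = 1768.1 kN.
Bearing (12 mm plate, F_u = 450 MPa): end bolts L_c = 34 − 22/2 = 23, R_n = min(1.2×23×12×450, 2.4×20×12×450) = 149.04 kN/bolt; interior L_c = 56 − 22 = 34, R_n = 220.32 kN/bolt. φR_n = 0.75 × (2×149.04 + 6×220.32) = 1215.0 kN.
Tension rupture (net): A_n = (240 − 2×24)×12 = 2304 mm² (U = 1.0, A_e = A_n). φR_n = 0.75 × 450 × 2304 = 777.6 kN.
Governing: min(1768.1, 1215.0, 777.6) = 777.6 kN → net-section rupture.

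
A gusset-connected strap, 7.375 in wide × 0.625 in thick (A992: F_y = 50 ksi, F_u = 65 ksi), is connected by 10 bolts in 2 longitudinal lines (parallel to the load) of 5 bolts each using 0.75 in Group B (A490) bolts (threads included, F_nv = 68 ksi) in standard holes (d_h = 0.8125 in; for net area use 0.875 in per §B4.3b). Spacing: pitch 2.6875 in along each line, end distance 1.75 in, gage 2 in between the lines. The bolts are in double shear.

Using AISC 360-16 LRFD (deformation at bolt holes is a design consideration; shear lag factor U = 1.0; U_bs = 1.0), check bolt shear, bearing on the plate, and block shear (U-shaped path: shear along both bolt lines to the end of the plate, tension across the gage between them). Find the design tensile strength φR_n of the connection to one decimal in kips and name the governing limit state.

347.3 kips (block shear governs)

Bolt shear: A_b = π(0.75)²/4 = 0.44179 in². φR_n = 0.75 × 68 × 0.44179 × 10 × 2 = 450.6 kips.
Bearing (0.625 in plate, F_u = 65 ksi): end bolts L_c = 1.75 − 0.8125/2 = 1.34375, R_n = min(1.2×1.34375×0.625×65, 2.4×0.75×0.625×65) = 65.508 kips/bolt; interior L_c = 2.6875 − 0.8125 = 1.875, R_n = 73.125 kips/bolt. φR_n = 0.75 × (2×65.508 + 8×73.125) = 537.0 kips.
Block shear: shear path 2×[1.75+4×2.6875] = 2×12.5 in, A_gv = 15.625, A_nv = 2×(12.5 − 4.5×0.875)×0.625 = 10.703 in²; tension across gage: (2 − 1×0.875)×0.625 = 0.70313 in². R_n = min(0.6×65×10.703, 0.6×50×15.625) + 1.0×65×0.70313 = min(417.42, 468.75) + 45.703 = 463.12 kips. φR_n = 0.75 × 463.12 = 347.3 kips.
Governing: min(450.6, 537.0, 347.3) = 347.3 kips → block shear.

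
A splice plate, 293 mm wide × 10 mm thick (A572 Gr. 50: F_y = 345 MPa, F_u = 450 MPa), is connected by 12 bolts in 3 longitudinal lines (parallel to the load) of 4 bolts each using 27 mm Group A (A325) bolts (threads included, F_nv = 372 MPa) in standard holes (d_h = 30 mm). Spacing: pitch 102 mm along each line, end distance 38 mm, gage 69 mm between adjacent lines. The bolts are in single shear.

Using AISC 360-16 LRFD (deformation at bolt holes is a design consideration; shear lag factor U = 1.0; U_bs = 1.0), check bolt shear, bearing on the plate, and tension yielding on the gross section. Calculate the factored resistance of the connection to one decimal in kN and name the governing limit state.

Bolt shear: A_b = π(27)²/4 = 572.56 mm². φR_n = 0.75 × 372 × 572.56 × 12 × 1 = 1916.9 kN.
Bearing (10 mm plate, F_u = 450 MPa): end bolts L_c = 38 − 30/2 = 23, R_n = min(1.2×23×10×450, 2.4×27×10×450) = 124.2 kN/bolt; interior L_c = 102 − 30 = 72, R_n = 291.6 kN/bolt. φR_n = 0.75 × (3×124.2 + 9×291.6) = 2247.8 kN.
Tension yield (gross): A_g = 293×10 = 2930 mm². φR_n = 0.90 × 345 × 2930 = 909.8 kN.
Governing: min(1916.9, 2247.8, 909.8) = 909.8 kN → gross-section yield.

909.8 kN (gross-section yield governs)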